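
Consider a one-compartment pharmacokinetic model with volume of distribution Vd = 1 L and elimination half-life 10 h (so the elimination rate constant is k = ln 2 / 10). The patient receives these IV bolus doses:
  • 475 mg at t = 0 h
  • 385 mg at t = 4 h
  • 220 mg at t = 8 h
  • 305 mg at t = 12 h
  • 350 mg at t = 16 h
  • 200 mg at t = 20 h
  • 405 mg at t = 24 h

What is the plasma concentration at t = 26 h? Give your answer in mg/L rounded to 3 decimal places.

1000.412 mg/L

k = ln 2 / 10 = 0.06931 per h
Dose 1 (475 mg at t=0 h): 475·exp(−0.06931·26) = 78.346 mg/L
Dose 2 (385 mg at t=4 h): 385·exp(−0.06931·22) = 83.790 mg/L
Dose 3 (220 mg at t=8 h): 220·exp(−0.06931·18) = 63.178 mg/L
Dose 4 (305 mg at t=12 h): 305·exp(−0.06931·14) = 115.573 mg/L
Dose 5 (350 mg at t=16 h): 350·exp(−0.06931·10) = 175.000 mg/L
Dose 6 (200 mg at t=20 h): 200·exp(−0.06931·6) = 131.951 mg/L
Dose 7 (405 mg at t=24 h): 405·exp(−0.06931·2) = 352.573 mg/L
C(26) = 78.346 + 83.790 + 63.178 + 115.573 + 175.000 + 131.951 + 352.573 = 1000.412 mg/L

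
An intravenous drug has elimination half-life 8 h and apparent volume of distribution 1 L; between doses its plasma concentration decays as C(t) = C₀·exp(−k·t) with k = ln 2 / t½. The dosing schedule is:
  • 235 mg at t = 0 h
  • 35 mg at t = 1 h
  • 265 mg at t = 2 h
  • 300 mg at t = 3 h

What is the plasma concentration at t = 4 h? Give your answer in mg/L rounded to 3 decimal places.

k = ln 2 / 8 = 0.08664 per h
Dose 1 (235 mg at t=0 h): 235·exp(−0.08664·4) = 166.170 mg/L
Dose 2 (35 mg at t=1 h): 35·exp(−0.08664·3) = 26.989 mg/L
Dose 3 (265 mg at t=2 h): 265·exp(−0.08664·2) = 222.838 mg/L
Dose 4 (300 mg at t=3 h): 300·exp(−0.08664·1) = 275.101 mg/L
C(4) = 166.170 + 26.989 + 222.838 + 275.101 = 691.098 mg/L

691.098 mg/L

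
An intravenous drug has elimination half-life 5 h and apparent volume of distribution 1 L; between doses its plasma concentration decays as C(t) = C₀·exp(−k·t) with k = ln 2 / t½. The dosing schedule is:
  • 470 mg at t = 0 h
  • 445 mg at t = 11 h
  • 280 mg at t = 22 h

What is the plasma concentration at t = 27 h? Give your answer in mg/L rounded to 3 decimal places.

199.555 mg/L

k = ln 2 / 5 = 0.13863 per h
Dose 1 (470 mg at t=0 h): 470·exp(−0.13863·27) = 11.131 mg/L
Dose 2 (445 mg at t=11 h): 445·exp(−0.13863·16) = 48.424 mg/L
Dose 3 (280 mg at t=22 h): 280·exp(−0.13863·5) = 140.000 mg/L
C(27) = 11.131 + 48.424 + 140.000 = 199.555 mg/L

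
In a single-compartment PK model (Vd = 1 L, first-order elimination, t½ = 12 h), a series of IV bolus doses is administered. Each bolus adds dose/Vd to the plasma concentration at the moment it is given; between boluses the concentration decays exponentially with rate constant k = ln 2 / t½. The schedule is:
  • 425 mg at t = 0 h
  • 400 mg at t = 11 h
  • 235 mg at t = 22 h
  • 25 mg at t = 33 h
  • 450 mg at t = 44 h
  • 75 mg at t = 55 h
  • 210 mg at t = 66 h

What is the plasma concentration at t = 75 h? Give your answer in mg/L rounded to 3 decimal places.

252.293 mg/L

k = ln 2 / 12 = 0.05776 per h
Dose 1 (425 mg at t=0 h): 425·exp(−0.05776·75) = 5.584 mg/L
Dose 2 (400 mg at t=11 h): 400·exp(−0.05776·64) = 9.921 mg/L
Dose 3 (235 mg at t=22 h): 235·exp(−0.05776·53) = 11.003 mg/L
Dose 4 (25 mg at t=33 h): 25·exp(−0.05776·42) = 2.210 mg/L
Dose 5 (450 mg at t=44 h): 450·exp(−0.05776·31) = 75.085 mg/L
Dose 6 (75 mg at t=55 h): 75·exp(−0.05776·20) = 23.624 mg/L
Dose 7 (210 mg at t=66 h): 210·exp(−0.05776·9) = 124.867 mg/L
C(75) = 5.584 + 9.921 + 11.003 + 2.210 + 75.085 + 23.624 + 124.867 = 252.293 mg/L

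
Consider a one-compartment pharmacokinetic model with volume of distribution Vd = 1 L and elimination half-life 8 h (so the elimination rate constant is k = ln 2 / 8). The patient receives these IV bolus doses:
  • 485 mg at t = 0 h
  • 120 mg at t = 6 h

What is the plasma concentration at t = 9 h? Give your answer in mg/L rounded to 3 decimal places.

314.906 mg/L

k = ln 2 / 8 = 0.08664 per h
Dose 1 (485 mg at t=0 h): 485·exp(−0.08664·9) = 222.373 mg/L
Dose 2 (120 mg at t=6 h): 120·exp(−0.08664·3) = 92.533 mg/L
C(9) = 222.373 + 92.533 = 314.906 mg/L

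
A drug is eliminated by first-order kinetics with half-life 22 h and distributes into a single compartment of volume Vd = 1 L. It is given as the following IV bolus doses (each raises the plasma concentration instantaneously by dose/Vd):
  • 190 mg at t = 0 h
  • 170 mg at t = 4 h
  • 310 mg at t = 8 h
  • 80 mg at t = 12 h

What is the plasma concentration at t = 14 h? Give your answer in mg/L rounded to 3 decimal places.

k = ln 2 / 22 = 0.03151 per h
Dose 1 (190 mg at t=0 h): 190·exp(−0.03151·14) = 122.233 mg/L
Dose 2 (170 mg at t=4 h): 170·exp(−0.03151·10) = 124.056 mg/L
Dose 3 (310 mg at t=8 h): 310·exp(−0.03151·6) = 256.604 mg/L
Dose 4 (80 mg at t=12 h): 80·exp(−0.03151·2) = 75.114 mg/L
C(14) = 122.233 + 124.056 + 256.604 + 75.114 = 578.007 mg/L

578.007 mg/L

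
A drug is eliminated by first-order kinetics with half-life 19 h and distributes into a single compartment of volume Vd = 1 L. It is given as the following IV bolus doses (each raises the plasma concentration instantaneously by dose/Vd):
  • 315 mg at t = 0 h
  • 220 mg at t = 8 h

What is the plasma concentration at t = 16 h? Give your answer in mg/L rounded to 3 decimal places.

k = ln 2 / 19 = 0.03648 per h
Dose 1 (315 mg at t=0 h): 315·exp(−0.03648·16) = 175.716 mg/L
Dose 2 (220 mg at t=8 h): 220·exp(−0.03648·8) = 164.313 mg/L
C(16) = 175.716 + 164.313 = 340.030 mg/L

340.030 mg/L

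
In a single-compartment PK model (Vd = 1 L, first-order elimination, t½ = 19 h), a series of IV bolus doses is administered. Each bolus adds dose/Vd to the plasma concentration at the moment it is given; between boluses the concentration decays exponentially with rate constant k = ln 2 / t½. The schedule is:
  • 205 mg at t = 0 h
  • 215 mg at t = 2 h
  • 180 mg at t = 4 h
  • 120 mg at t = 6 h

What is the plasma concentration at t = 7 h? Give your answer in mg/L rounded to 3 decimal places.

k = ln 2 / 19 = 0.03648 per h
Dose 1 (205 mg at t=0 h): 205·exp(−0.03648·7) = 158.799 mg/L
Dose 2 (215 mg at t=2 h): 215·exp(−0.03648·5) = 179.151 mg/L
Dose 3 (180 mg at t=4 h): 180·exp(−0.03648·3) = 161.340 mg/L
Dose 4 (120 mg at t=6 h): 120·exp(−0.03648·1) = 115.701 mg/L
C(7) = 158.799 + 179.151 + 161.340 + 115.701 = 614.991 mg/L

614.991 mg/L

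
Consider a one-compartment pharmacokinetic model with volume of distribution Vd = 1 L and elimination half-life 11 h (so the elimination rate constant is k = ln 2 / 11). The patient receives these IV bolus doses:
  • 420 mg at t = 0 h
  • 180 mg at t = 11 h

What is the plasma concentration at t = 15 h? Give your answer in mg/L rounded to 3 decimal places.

k = ln 2 / 11 = 0.06301 per h
Dose 1 (420 mg at t=0 h): 420·exp(−0.06301·15) = 163.213 mg/L
Dose 2 (180 mg at t=11 h): 180·exp(−0.06301·4) = 139.897 mg/L
C(15) = 163.213 + 139.897 = 303.109 mg/L

303.109 mg/L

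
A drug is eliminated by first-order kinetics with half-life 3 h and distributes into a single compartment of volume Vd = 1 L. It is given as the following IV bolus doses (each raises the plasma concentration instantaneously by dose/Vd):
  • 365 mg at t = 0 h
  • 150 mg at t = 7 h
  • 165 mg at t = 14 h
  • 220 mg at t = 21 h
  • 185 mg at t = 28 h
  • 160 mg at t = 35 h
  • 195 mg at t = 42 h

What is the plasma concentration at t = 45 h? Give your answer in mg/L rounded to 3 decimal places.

118.037 mg/L

k = ln 2 / 3 = 0.23105 per h
Dose 1 (365 mg at t=0 h): 365·exp(−0.23105·45) = 0.011 mg/L
Dose 2 (150 mg at t=7 h): 150·exp(−0.23105·38) = 0.023 mg/L
Dose 3 (165 mg at t=14 h): 165·exp(−0.23105·31) = 0.128 mg/L
Dose 4 (220 mg at t=21 h): 220·exp(−0.23105·24) = 0.859 mg/L
Dose 5 (185 mg at t=28 h): 185·exp(−0.23105·17) = 3.642 mg/L
Dose 6 (160 mg at t=35 h): 160·exp(−0.23105·10) = 15.874 mg/L
Dose 7 (195 mg at t=42 h): 195·exp(−0.23105·3) = 97.500 mg/L
C(45) = 0.011 + 0.023 + 0.128 + 0.859 + 3.642 + 15.874 + 97.500 = 118.037 mg/L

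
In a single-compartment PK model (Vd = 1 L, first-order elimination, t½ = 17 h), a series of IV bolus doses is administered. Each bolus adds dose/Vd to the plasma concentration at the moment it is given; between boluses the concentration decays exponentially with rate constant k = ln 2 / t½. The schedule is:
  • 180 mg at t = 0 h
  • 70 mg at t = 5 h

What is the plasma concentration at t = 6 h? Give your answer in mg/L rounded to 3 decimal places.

208.141 mg/L

k = ln 2 / 17 = 0.04077 per h
Dose 1 (180 mg at t=0 h): 180·exp(−0.04077·6) = 140.938 mg/L
Dose 2 (70 mg at t=5 h): 70·exp(−0.04077·1) = 67.203 mg/L
C(6) = 140.938 + 67.203 = 208.141 mg/L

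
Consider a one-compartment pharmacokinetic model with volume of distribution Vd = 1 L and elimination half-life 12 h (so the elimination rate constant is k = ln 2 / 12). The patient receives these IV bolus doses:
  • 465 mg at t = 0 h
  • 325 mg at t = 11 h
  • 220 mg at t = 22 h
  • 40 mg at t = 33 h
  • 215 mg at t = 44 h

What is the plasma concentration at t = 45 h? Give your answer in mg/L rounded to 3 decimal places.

k = ln 2 / 12 = 0.05776 per h
Dose 1 (465 mg at t=0 h): 465·exp(−0.05776·45) = 34.561 mg/L
Dose 2 (325 mg at t=11 h): 325·exp(−0.05776·34) = 45.600 mg/L
Dose 3 (220 mg at t=22 h): 220·exp(−0.05776·23) = 58.270 mg/L
Dose 4 (40 mg at t=33 h): 40·exp(−0.05776·12) = 20.000 mg/L
Dose 5 (215 mg at t=44 h): 215·exp(−0.05776·1) = 202.933 mg/L
C(45) = 34.561 + 45.600 + 58.270 + 20.000 + 202.933 = 361.365 mg/L

361.365 mg/L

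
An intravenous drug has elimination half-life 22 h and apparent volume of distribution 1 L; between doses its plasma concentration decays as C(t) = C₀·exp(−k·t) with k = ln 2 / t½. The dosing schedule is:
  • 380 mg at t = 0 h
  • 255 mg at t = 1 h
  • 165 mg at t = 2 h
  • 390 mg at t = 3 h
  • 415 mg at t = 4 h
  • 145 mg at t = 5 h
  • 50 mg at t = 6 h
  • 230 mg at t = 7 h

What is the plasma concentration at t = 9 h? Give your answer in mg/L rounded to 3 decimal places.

k = ln 2 / 22 = 0.03151 per h
Dose 1 (380 mg at t=0 h): 380·exp(−0.03151·9) = 286.177 mg/L
Dose 2 (255 mg at t=1 h): 255·exp(−0.03151·8) = 198.187 mg/L
Dose 3 (165 mg at t=2 h): 165·exp(−0.03151·7) = 132.343 mg/L
Dose 4 (390 mg at t=3 h): 390·exp(−0.03151·6) = 322.824 mg/L
Dose 5 (415 mg at t=4 h): 415·exp(−0.03151·5) = 354.513 mg/L
Dose 6 (145 mg at t=5 h): 145·exp(−0.03151·4) = 127.831 mg/L
Dose 7 (50 mg at t=6 h): 50·exp(−0.03151·3) = 45.490 mg/L
Dose 8 (230 mg at t=7 h): 230·exp(−0.03151·2) = 215.954 mg/L
C(9) = 286.177 + 198.187 + 132.343 + 322.824 + 354.513 + 127.831 + 45.490 + 215.954 = 1683.319 mg/L

1683.319 mg/L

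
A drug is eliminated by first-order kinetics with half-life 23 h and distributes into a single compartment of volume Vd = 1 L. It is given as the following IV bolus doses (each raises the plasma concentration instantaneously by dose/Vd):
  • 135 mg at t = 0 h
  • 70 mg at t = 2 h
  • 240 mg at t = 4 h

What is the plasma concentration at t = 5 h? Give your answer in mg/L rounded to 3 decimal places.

k = ln 2 / 23 = 0.03014 per h
Dose 1 (135 mg at t=0 h): 135·exp(−0.03014·5) = 116.116 mg/L
Dose 2 (70 mg at t=2 h): 70·exp(−0.03014·3) = 63.949 mg/L
Dose 3 (240 mg at t=4 h): 240·exp(−0.03014·1) = 232.875 mg/L
C(5) = 116.116 + 63.949 + 232.875 = 412.940 mg/L

412.940 mg/L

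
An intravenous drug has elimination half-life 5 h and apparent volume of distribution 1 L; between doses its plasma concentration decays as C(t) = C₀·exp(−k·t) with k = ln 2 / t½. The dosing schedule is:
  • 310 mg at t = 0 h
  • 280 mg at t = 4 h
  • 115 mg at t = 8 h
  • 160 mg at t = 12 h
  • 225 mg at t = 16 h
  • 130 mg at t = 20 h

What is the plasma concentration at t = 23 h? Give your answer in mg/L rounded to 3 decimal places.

k = ln 2 / 5 = 0.13863 per h
Dose 1 (310 mg at t=0 h): 310·exp(−0.13863·23) = 12.783 mg/L
Dose 2 (280 mg at t=4 h): 280·exp(−0.13863·19) = 20.102 mg/L
Dose 3 (115 mg at t=8 h): 115·exp(−0.13863·15) = 14.375 mg/L
Dose 4 (160 mg at t=12 h): 160·exp(−0.13863·11) = 34.822 mg/L
Dose 5 (225 mg at t=16 h): 225·exp(−0.13863·7) = 85.259 mg/L
Dose 6 (130 mg at t=20 h): 130·exp(−0.13863·3) = 85.768 mg/L
C(23) = 12.783 + 20.102 + 14.375 + 34.822 + 85.259 + 85.768 = 253.109 mg/L

253.109 mg/L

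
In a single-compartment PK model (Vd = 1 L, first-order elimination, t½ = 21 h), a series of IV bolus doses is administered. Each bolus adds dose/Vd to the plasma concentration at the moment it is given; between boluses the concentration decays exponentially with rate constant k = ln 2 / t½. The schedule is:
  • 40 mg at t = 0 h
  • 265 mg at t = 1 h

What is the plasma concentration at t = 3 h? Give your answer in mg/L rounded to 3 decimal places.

k = ln 2 / 21 = 0.03301 per h
Dose 1 (40 mg at t=0 h): 40·exp(−0.03301·3) = 36.229 mg/L
Dose 2 (265 mg at t=1 h): 265·exp(−0.03301·2) = 248.071 mg/L
C(3) = 36.229 + 248.071 = 284.300 mg/L

284.300 mg/L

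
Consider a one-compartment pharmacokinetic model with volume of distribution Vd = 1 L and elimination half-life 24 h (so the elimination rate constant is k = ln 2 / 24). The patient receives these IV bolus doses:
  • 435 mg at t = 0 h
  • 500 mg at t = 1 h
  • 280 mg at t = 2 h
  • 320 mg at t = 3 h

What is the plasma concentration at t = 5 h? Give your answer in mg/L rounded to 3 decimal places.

k = ln 2 / 24 = 0.02888 per h
Dose 1 (435 mg at t=0 h): 435·exp(−0.02888·5) = 376.508 mg/L
Dose 2 (500 mg at t=1 h): 500·exp(−0.02888·4) = 445.449 mg/L
Dose 3 (280 mg at t=2 h): 280·exp(−0.02888·3) = 256.761 mg/L
Dose 4 (320 mg at t=3 h): 320·exp(−0.02888·2) = 302.040 mg/L
C(5) = 376.508 + 445.449 + 256.761 + 302.040 = 1380.759 mg/L

1380.759 mg/L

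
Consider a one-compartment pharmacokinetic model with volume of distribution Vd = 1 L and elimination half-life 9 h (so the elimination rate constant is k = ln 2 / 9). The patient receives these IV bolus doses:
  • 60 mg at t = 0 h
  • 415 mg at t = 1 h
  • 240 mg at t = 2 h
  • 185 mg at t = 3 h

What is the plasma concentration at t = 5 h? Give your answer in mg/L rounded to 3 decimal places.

694.872 mg/L

k = ln 2 / 9 = 0.07702 per h
Dose 1 (60 mg at t=0 h): 60·exp(−0.07702·5) = 40.824 mg/L
Dose 2 (415 mg at t=1 h): 415·exp(−0.07702·4) = 304.970 mg/L
Dose 3 (240 mg at t=2 h): 240·exp(−0.07702·3) = 190.488 mg/L
Dose 4 (185 mg at t=3 h): 185·exp(−0.07702·2) = 158.590 mg/L
C(5) = 40.824 + 304.970 + 190.488 + 158.590 = 694.872 mg/L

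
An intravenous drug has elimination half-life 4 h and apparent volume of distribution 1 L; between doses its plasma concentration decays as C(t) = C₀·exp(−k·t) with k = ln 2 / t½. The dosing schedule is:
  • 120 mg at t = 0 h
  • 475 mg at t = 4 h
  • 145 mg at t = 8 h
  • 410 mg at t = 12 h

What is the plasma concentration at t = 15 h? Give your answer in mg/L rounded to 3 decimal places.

366.424 mg/L

k = ln 2 / 4 = 0.17329 per h
Dose 1 (120 mg at t=0 h): 120·exp(−0.17329·15) = 8.919 mg/L
Dose 2 (475 mg at t=4 h): 475·exp(−0.17329·11) = 70.609 mg/L
Dose 3 (145 mg at t=8 h): 145·exp(−0.17329·7) = 43.109 mg/L
Dose 4 (410 mg at t=12 h): 410·exp(−0.17329·3) = 243.787 mg/L
C(15) = 8.919 + 70.609 + 43.109 + 243.787 = 366.424 mg/L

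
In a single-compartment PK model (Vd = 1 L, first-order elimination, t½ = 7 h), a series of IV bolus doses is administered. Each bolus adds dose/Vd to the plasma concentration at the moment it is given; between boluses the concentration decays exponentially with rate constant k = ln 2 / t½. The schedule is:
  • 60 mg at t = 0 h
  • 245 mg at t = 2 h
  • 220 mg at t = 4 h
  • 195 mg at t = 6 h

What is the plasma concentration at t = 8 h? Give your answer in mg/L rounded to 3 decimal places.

470.437 mg/L

k = ln 2 / 7 = 0.09902 per h
Dose 1 (60 mg at t=0 h): 60·exp(−0.09902·8) = 27.172 mg/L
Dose 2 (245 mg at t=2 h): 245·exp(−0.09902·6) = 135.251 mg/L
Dose 3 (220 mg at t=4 h): 220·exp(−0.09902·4) = 148.049 mg/L
Dose 4 (195 mg at t=6 h): 195·exp(−0.09902·2) = 159.965 mg/L
C(8) = 27.172 + 135.251 + 148.049 + 159.965 = 470.437 mg/L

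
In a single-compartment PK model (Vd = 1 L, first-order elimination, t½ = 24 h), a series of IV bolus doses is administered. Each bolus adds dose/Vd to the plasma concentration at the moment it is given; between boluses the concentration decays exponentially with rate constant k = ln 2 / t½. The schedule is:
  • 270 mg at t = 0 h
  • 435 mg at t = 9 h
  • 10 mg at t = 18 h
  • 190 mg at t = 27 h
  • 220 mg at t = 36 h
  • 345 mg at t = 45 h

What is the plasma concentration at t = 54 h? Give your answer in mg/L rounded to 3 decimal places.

662.848 mg/L

k = ln 2 / 24 = 0.02888 per h
Dose 1 (270 mg at t=0 h): 270·exp(−0.02888·54) = 56.761 mg/L
Dose 2 (435 mg at t=9 h): 435·exp(−0.02888·45) = 118.593 mg/L
Dose 3 (10 mg at t=18 h): 10·exp(−0.02888·36) = 3.536 mg/L
Dose 4 (190 mg at t=27 h): 190·exp(−0.02888·27) = 87.115 mg/L
Dose 5 (220 mg at t=36 h): 220·exp(−0.02888·18) = 130.813 mg/L
Dose 6 (345 mg at t=45 h): 345·exp(−0.02888·9) = 266.031 mg/L
C(54) = 56.761 + 118.593 + 3.536 + 87.115 + 130.813 + 266.031 = 662.848 mg/L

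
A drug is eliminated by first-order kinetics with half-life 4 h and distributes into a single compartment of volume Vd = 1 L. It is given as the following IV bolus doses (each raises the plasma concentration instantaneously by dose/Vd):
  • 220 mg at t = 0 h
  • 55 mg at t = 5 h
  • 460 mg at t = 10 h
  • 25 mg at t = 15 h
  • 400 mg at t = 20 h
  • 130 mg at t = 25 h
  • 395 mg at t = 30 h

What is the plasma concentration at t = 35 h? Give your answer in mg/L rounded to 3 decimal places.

226.428 mg/L

k = ln 2 / 4 = 0.17329 per h
Dose 1 (220 mg at t=0 h): 220·exp(−0.17329·35) = 0.511 mg/L
Dose 2 (55 mg at t=5 h): 55·exp(−0.17329·30) = 0.304 mg/L
Dose 3 (460 mg at t=10 h): 460·exp(−0.17329·25) = 6.044 mg/L
Dose 4 (25 mg at t=15 h): 25·exp(−0.17329·20) = 0.781 mg/L
Dose 5 (400 mg at t=20 h): 400·exp(−0.17329·15) = 29.730 mg/L
Dose 6 (130 mg at t=25 h): 130·exp(−0.17329·10) = 22.981 mg/L
Dose 7 (395 mg at t=30 h): 395·exp(−0.17329·5) = 166.077 mg/L
C(35) = 0.511 + 0.304 + 6.044 + 0.781 + 29.730 + 22.981 + 166.077 = 226.428 mg/L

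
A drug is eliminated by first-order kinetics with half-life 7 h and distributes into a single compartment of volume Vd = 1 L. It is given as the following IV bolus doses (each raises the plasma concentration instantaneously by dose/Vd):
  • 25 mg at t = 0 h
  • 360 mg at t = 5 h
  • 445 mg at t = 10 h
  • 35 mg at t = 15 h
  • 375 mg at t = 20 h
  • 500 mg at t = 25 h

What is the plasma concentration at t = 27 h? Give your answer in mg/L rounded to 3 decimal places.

k = ln 2 / 7 = 0.09902 per h
Dose 1 (25 mg at t=0 h): 25·exp(−0.09902·27) = 1.725 mg/L
Dose 2 (360 mg at t=5 h): 360·exp(−0.09902·22) = 40.758 mg/L
Dose 3 (445 mg at t=10 h): 445·exp(−0.09902·17) = 82.658 mg/L
Dose 4 (35 mg at t=15 h): 35·exp(−0.09902·12) = 10.666 mg/L
Dose 5 (375 mg at t=20 h): 375·exp(−0.09902·7) = 187.500 mg/L
Dose 6 (500 mg at t=25 h): 500·exp(−0.09902·2) = 410.168 mg/L
C(27) = 1.725 + 40.758 + 82.658 + 10.666 + 187.500 + 410.168 = 733.475 mg/L

733.475 mg/L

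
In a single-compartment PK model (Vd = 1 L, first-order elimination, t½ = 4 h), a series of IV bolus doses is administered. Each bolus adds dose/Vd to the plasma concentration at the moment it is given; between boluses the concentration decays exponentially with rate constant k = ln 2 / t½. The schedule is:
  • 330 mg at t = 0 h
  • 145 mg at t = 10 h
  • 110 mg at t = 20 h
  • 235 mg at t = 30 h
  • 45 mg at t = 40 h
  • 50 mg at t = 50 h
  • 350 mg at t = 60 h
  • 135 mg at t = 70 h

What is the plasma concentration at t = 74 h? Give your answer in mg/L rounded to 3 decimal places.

k = ln 2 / 4 = 0.17329 per h
Dose 1 (330 mg at t=0 h): 330·exp(−0.17329·74) = 0.001 mg/L
Dose 2 (145 mg at t=10 h): 145·exp(−0.17329·64) = 0.002 mg/L
Dose 3 (110 mg at t=20 h): 110·exp(−0.17329·54) = 0.009 mg/L
Dose 4 (235 mg at t=30 h): 235·exp(−0.17329·44) = 0.115 mg/L
Dose 5 (45 mg at t=40 h): 45·exp(−0.17329·34) = 0.124 mg/L
Dose 6 (50 mg at t=50 h): 50·exp(−0.17329·24) = 0.781 mg/L
Dose 7 (350 mg at t=60 h): 350·exp(−0.17329·14) = 30.936 mg/L
Dose 8 (135 mg at t=70 h): 135·exp(−0.17329·4) = 67.500 mg/L
C(74) = 0.001 + 0.002 + 0.009 + 0.115 + 0.124 + 0.781 + 30.936 + 67.500 = 99.469 mg/L

99.469 mg/L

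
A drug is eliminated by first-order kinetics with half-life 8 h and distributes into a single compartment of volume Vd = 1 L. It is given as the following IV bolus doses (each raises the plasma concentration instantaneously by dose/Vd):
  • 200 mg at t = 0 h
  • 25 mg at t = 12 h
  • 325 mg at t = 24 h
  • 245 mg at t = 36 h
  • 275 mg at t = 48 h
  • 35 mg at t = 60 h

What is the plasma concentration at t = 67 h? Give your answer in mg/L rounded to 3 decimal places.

k = ln 2 / 8 = 0.08664 per h
Dose 1 (200 mg at t=0 h): 200·exp(−0.08664·67) = 0.602 mg/L
Dose 2 (25 mg at t=12 h): 25·exp(−0.08664·55) = 0.213 mg/L
Dose 3 (325 mg at t=24 h): 325·exp(−0.08664·43) = 7.832 mg/L
Dose 4 (245 mg at t=36 h): 245·exp(−0.08664·31) = 16.698 mg/L
Dose 5 (275 mg at t=48 h): 275·exp(−0.08664·19) = 53.013 mg/L
Dose 6 (35 mg at t=60 h): 35·exp(−0.08664·7) = 19.084 mg/L
C(67) = 0.602 + 0.213 + 7.832 + 16.698 + 53.013 + 19.084 = 97.443 mg/L

97.443 mg/L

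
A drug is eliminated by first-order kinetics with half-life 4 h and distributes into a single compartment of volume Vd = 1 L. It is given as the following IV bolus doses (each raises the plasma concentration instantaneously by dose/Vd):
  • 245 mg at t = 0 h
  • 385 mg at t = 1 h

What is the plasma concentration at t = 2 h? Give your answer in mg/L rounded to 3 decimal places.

496.986 mg/L

k = ln 2 / 4 = 0.17329 per h
Dose 1 (245 mg at t=0 h): 245·exp(−0.17329·2) = 173.241 mg/L
Dose 2 (385 mg at t=1 h): 385·exp(−0.17329·1) = 323.745 mg/L
C(2) = 173.241 + 323.745 = 496.986 mg/L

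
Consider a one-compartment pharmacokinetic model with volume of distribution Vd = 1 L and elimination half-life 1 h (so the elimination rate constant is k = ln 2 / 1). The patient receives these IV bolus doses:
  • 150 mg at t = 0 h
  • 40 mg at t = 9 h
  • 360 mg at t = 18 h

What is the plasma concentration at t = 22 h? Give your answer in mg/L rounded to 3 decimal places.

22.505 mg/L

k = ln 2 / 1 = 0.69315 per h
Dose 1 (150 mg at t=0 h): 150·exp(−0.69315·22) = 0.000 mg/L
Dose 2 (40 mg at t=9 h): 40·exp(−0.69315·13) = 0.005 mg/L
Dose 3 (360 mg at t=18 h): 360·exp(−0.69315·4) = 22.500 mg/L
C(22) = 0.000 + 0.005 + 22.500 = 22.505 mg/L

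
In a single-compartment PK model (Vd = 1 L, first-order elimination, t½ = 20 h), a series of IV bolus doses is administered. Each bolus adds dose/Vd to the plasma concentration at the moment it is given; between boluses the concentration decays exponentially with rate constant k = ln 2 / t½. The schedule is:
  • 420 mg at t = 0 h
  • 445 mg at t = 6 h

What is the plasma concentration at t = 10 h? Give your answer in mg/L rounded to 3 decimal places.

k = ln 2 / 20 = 0.03466 per h
Dose 1 (420 mg at t=0 h): 420·exp(−0.03466·10) = 296.985 mg/L
Dose 2 (445 mg at t=6 h): 445·exp(−0.03466·4) = 387.395 mg/L
C(10) = 296.985 + 387.395 = 684.380 mg/L

684.380 mg/L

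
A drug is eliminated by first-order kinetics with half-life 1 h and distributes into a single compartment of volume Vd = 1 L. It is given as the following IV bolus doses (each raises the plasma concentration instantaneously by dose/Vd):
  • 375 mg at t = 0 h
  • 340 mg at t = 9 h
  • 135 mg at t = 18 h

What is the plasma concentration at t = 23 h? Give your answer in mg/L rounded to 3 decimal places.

4.240 mg/L

k = ln 2 / 1 = 0.69315 per h
Dose 1 (375 mg at t=0 h): 375·exp(−0.69315·23) = 0.000 mg/L
Dose 2 (340 mg at t=9 h): 340·exp(−0.69315·14) = 0.021 mg/L
Dose 3 (135 mg at t=18 h): 135·exp(−0.69315·5) = 4.219 mg/L
C(23) = 0.000 + 0.021 + 4.219 = 4.240 mg/L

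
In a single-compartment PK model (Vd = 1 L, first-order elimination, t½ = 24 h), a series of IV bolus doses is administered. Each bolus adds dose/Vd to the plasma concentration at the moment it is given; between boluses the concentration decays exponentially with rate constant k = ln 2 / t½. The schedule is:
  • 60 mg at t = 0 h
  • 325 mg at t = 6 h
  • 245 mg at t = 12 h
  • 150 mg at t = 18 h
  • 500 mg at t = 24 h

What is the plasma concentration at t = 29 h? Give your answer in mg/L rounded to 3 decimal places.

885.117 mg/L

k = ln 2 / 24 = 0.02888 per h
Dose 1 (60 mg at t=0 h): 60·exp(−0.02888·29) = 25.966 mg/L
Dose 2 (325 mg at t=6 h): 325·exp(−0.02888·23) = 167.262 mg/L
Dose 3 (245 mg at t=12 h): 245·exp(−0.02888·17) = 149.947 mg/L
Dose 4 (150 mg at t=18 h): 150·exp(−0.02888·11) = 109.174 mg/L
Dose 5 (500 mg at t=24 h): 500·exp(−0.02888·5) = 432.768 mg/L
C(29) = 25.966 + 167.262 + 149.947 + 109.174 + 432.768 = 885.117 mg/L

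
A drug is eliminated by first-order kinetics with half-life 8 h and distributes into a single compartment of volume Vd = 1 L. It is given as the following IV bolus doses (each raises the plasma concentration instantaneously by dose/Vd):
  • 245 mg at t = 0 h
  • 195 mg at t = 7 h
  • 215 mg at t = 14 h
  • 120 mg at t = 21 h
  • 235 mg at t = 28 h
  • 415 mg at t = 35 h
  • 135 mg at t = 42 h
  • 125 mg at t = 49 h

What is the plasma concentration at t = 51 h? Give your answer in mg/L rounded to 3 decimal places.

k = ln 2 / 8 = 0.08664 per h
Dose 1 (245 mg at t=0 h): 245·exp(−0.08664·51) = 2.952 mg/L
Dose 2 (195 mg at t=7 h): 195·exp(−0.08664·44) = 4.309 mg/L
Dose 3 (215 mg at t=14 h): 215·exp(−0.08664·37) = 8.713 mg/L
Dose 4 (120 mg at t=21 h): 120·exp(−0.08664·30) = 8.919 mg/L
Dose 5 (235 mg at t=28 h): 235·exp(−0.08664·23) = 32.034 mg/L
Dose 6 (415 mg at t=35 h): 415·exp(−0.08664·16) = 103.750 mg/L
Dose 7 (135 mg at t=42 h): 135·exp(−0.08664·9) = 61.898 mg/L
Dose 8 (125 mg at t=49 h): 125·exp(−0.08664·2) = 105.112 mg/L
C(51) = 2.952 + 4.309 + 8.713 + 8.919 + 32.034 + 103.750 + 61.898 + 105.112 = 327.687 mg/L

327.687 mg/L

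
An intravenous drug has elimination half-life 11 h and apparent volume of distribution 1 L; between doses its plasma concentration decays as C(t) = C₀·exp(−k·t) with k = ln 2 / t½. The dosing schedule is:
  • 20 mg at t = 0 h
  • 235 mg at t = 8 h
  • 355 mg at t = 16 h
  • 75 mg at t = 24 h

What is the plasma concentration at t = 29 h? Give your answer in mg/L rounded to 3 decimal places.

277.001 mg/L

k = ln 2 / 11 = 0.06301 per h
Dose 1 (20 mg at t=0 h): 20·exp(−0.06301·29) = 3.217 mg/L
Dose 2 (235 mg at t=8 h): 235·exp(−0.06301·21) = 62.571 mg/L
Dose 3 (355 mg at t=16 h): 355·exp(−0.06301·13) = 156.482 mg/L
Dose 4 (75 mg at t=24 h): 75·exp(−0.06301·5) = 54.731 mg/L
C(29) = 3.217 + 62.571 + 156.482 + 54.731 = 277.001 mg/L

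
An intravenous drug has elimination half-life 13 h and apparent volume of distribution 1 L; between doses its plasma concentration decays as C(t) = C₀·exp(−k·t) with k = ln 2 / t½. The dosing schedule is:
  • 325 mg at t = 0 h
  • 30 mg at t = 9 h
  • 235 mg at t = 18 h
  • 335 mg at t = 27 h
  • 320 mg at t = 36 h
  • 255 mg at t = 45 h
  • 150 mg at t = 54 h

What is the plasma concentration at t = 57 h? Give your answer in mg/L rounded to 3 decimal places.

k = ln 2 / 13 = 0.05332 per h
Dose 1 (325 mg at t=0 h): 325·exp(−0.05332·57) = 15.559 mg/L
Dose 2 (30 mg at t=9 h): 30·exp(−0.05332·48) = 2.321 mg/L
Dose 3 (235 mg at t=18 h): 235·exp(−0.05332·39) = 29.375 mg/L
Dose 4 (335 mg at t=27 h): 335·exp(−0.05332·30) = 67.664 mg/L
Dose 5 (320 mg at t=36 h): 320·exp(−0.05332·21) = 104.441 mg/L
Dose 6 (255 mg at t=45 h): 255·exp(−0.05332·12) = 134.483 mg/L
Dose 7 (150 mg at t=54 h): 150·exp(−0.05332·3) = 127.827 mg/L
C(57) = 15.559 + 2.321 + 29.375 + 67.664 + 104.441 + 134.483 + 127.827 = 481.670 mg/L

481.670 mg/L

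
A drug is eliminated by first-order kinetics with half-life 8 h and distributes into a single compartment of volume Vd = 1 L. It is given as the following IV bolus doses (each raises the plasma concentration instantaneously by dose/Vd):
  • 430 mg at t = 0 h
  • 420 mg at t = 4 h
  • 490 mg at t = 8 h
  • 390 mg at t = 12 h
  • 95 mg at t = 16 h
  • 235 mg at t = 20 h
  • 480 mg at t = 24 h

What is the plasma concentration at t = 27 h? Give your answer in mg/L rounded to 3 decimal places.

834.376 mg/L

k = ln 2 / 8 = 0.08664 per h
Dose 1 (430 mg at t=0 h): 430·exp(−0.08664·27) = 41.447 mg/L
Dose 2 (420 mg at t=4 h): 420·exp(−0.08664·23) = 57.252 mg/L
Dose 3 (490 mg at t=8 h): 490·exp(−0.08664·19) = 94.460 mg/L
Dose 4 (390 mg at t=12 h): 390·exp(−0.08664·15) = 106.325 mg/L
Dose 5 (95 mg at t=16 h): 95·exp(−0.08664·11) = 36.628 mg/L
Dose 6 (235 mg at t=20 h): 235·exp(−0.08664·7) = 128.135 mg/L
Dose 7 (480 mg at t=24 h): 480·exp(−0.08664·3) = 370.131 mg/L
C(27) = 41.447 + 57.252 + 94.460 + 106.325 + 36.628 + 128.135 + 370.131 = 834.376 mg/L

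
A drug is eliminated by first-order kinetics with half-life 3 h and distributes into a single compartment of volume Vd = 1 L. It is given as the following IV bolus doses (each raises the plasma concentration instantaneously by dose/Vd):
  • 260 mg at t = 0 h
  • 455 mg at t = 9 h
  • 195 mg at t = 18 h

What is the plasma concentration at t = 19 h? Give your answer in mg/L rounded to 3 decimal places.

203.138 mg/L

k = ln 2 / 3 = 0.23105 per h
Dose 1 (260 mg at t=0 h): 260·exp(−0.23105·19) = 3.224 mg/L
Dose 2 (455 mg at t=9 h): 455·exp(−0.23105·10) = 45.142 mg/L
Dose 3 (195 mg at t=18 h): 195·exp(−0.23105·1) = 154.772 mg/L
C(19) = 3.224 + 45.142 + 154.772 = 203.138 mg/L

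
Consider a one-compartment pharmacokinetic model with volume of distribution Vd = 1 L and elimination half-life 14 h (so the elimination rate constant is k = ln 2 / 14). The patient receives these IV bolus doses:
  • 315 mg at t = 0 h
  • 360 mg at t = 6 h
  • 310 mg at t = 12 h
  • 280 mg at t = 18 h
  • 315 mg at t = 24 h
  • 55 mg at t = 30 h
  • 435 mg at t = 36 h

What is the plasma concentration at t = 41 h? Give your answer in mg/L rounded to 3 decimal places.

775.704 mg/L

k = ln 2 / 14 = 0.04951 per h
Dose 1 (315 mg at t=0 h): 315·exp(−0.04951·41) = 41.374 mg/L
Dose 2 (360 mg at t=6 h): 360·exp(−0.04951·35) = 63.640 mg/L
Dose 3 (310 mg at t=12 h): 310·exp(−0.04951·29) = 73.756 mg/L
Dose 4 (280 mg at t=18 h): 280·exp(−0.04951·23) = 89.662 mg/L
Dose 5 (315 mg at t=24 h): 315·exp(−0.04951·17) = 135.761 mg/L
Dose 6 (55 mg at t=30 h): 55·exp(−0.04951·11) = 31.904 mg/L
Dose 7 (435 mg at t=36 h): 435·exp(−0.04951·5) = 339.608 mg/L
C(41) = 41.374 + 63.640 + 73.756 + 89.662 + 135.761 + 31.904 + 339.608 = 775.704 mg/L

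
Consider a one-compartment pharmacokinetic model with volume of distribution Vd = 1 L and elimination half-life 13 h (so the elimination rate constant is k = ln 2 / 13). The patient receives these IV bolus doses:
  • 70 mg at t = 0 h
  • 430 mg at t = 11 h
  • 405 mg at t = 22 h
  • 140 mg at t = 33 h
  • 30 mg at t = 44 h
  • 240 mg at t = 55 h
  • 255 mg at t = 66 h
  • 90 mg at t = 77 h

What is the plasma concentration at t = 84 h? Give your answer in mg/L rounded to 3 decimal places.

247.961 mg/L

k = ln 2 / 13 = 0.05332 per h
Dose 1 (70 mg at t=0 h): 70·exp(−0.05332·84) = 0.794 mg/L
Dose 2 (430 mg at t=11 h): 430·exp(−0.05332·73) = 8.771 mg/L
Dose 3 (405 mg at t=22 h): 405·exp(−0.05332·62) = 14.852 mg/L
Dose 4 (140 mg at t=33 h): 140·exp(−0.05332·51) = 9.229 mg/L
Dose 5 (30 mg at t=44 h): 30·exp(−0.05332·40) = 3.555 mg/L
Dose 6 (240 mg at t=55 h): 240·exp(−0.05332·29) = 51.131 mg/L
Dose 7 (255 mg at t=66 h): 255·exp(−0.05332·18) = 97.663 mg/L
Dose 8 (90 mg at t=77 h): 90·exp(−0.05332·7) = 61.965 mg/L
C(84) = 0.794 + 8.771 + 14.852 + 9.229 + 3.555 + 51.131 + 97.663 + 61.965 = 247.961 mg/L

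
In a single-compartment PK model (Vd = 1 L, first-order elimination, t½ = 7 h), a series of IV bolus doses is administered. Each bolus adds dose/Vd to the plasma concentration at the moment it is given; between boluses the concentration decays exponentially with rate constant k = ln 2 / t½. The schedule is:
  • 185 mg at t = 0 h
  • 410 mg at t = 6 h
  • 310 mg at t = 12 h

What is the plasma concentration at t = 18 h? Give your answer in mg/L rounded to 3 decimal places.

327.207 mg/L

k = ln 2 / 7 = 0.09902 per h
Dose 1 (185 mg at t=0 h): 185·exp(−0.09902·18) = 31.124 mg/L
Dose 2 (410 mg at t=6 h): 410·exp(−0.09902·12) = 124.949 mg/L
Dose 3 (310 mg at t=12 h): 310·exp(−0.09902·6) = 171.134 mg/L
C(18) = 31.124 + 124.949 + 171.134 = 327.207 mg/L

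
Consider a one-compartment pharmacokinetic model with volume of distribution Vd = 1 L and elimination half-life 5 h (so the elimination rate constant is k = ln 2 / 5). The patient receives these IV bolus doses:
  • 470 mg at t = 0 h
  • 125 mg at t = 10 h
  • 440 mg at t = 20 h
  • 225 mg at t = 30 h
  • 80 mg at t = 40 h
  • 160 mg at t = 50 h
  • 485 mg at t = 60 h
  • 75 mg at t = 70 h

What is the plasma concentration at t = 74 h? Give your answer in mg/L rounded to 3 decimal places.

119.963 mg/L

k = ln 2 / 5 = 0.13863 per h
Dose 1 (470 mg at t=0 h): 470·exp(−0.13863·74) = 0.016 mg/L
Dose 2 (125 mg at t=10 h): 125·exp(−0.13863·64) = 0.018 mg/L
Dose 3 (440 mg at t=20 h): 440·exp(−0.13863·54) = 0.247 mg/L
Dose 4 (225 mg at t=30 h): 225·exp(−0.13863·44) = 0.505 mg/L
Dose 5 (80 mg at t=40 h): 80·exp(−0.13863·34) = 0.718 mg/L
Dose 6 (160 mg at t=50 h): 160·exp(−0.13863·24) = 5.743 mg/L
Dose 7 (485 mg at t=60 h): 485·exp(−0.13863·14) = 69.640 mg/L
Dose 8 (75 mg at t=70 h): 75·exp(−0.13863·4) = 43.076 mg/L
C(74) = 0.016 + 0.018 + 0.247 + 0.505 + 0.718 + 5.743 + 69.640 + 43.076 = 119.963 mg/L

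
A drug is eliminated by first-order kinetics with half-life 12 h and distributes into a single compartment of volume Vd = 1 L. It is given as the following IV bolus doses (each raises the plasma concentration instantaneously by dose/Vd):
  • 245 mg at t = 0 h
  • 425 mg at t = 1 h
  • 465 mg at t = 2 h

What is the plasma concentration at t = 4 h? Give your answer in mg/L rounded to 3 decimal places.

k = ln 2 / 12 = 0.05776 per h
Dose 1 (245 mg at t=0 h): 245·exp(−0.05776·4) = 194.457 mg/L
Dose 2 (425 mg at t=1 h): 425·exp(−0.05776·3) = 357.381 mg/L
Dose 3 (465 mg at t=2 h): 465·exp(−0.05776·2) = 414.268 mg/L
C(4) = 194.457 + 357.381 + 414.268 = 966.106 mg/L

966.106 mg/L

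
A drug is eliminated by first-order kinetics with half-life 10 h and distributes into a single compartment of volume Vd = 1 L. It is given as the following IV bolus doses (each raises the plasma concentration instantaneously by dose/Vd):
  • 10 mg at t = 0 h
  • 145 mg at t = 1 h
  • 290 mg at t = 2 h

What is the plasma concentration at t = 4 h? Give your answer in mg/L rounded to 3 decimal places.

377.815 mg/L

k = ln 2 / 10 = 0.06931 per h
Dose 1 (10 mg at t=0 h): 10·exp(−0.06931·4) = 7.579 mg/L
Dose 2 (145 mg at t=1 h): 145·exp(−0.06931·3) = 117.777 mg/L
Dose 3 (290 mg at t=2 h): 290·exp(−0.06931·2) = 252.460 mg/L
C(4) = 7.579 + 117.777 + 252.460 = 377.815 mg/L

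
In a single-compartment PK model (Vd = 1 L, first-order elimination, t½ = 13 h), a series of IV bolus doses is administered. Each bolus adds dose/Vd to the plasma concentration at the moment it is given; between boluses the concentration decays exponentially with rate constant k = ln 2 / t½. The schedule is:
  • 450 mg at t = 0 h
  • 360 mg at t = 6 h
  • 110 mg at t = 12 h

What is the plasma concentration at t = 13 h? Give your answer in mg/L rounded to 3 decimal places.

577.150 mg/L

k = ln 2 / 13 = 0.05332 per h
Dose 1 (450 mg at t=0 h): 450·exp(−0.05332·13) = 225.000 mg/L
Dose 2 (360 mg at t=6 h): 360·exp(−0.05332·7) = 247.862 mg/L
Dose 3 (110 mg at t=12 h): 110·exp(−0.05332·1) = 104.289 mg/L
C(13) = 225.000 + 247.862 + 104.289 = 577.150 mg/L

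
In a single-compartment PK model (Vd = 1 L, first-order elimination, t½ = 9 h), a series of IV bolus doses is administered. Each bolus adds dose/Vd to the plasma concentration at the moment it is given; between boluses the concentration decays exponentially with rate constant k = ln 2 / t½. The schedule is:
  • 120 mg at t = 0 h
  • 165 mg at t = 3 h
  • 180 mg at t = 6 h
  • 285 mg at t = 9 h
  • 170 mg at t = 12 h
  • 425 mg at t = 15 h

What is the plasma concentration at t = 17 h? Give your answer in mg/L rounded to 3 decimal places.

799.591 mg/L

k = ln 2 / 9 = 0.07702 per h
Dose 1 (120 mg at t=0 h): 120·exp(−0.07702·17) = 32.402 mg/L
Dose 2 (165 mg at t=3 h): 165·exp(−0.07702·14) = 56.133 mg/L
Dose 3 (180 mg at t=6 h): 180·exp(−0.07702·11) = 77.152 mg/L
Dose 4 (285 mg at t=9 h): 285·exp(−0.07702·8) = 153.909 mg/L
Dose 5 (170 mg at t=12 h): 170·exp(−0.07702·5) = 115.667 mg/L
Dose 6 (425 mg at t=15 h): 425·exp(−0.07702·2) = 364.329 mg/L
C(17) = 32.402 + 56.133 + 77.152 + 153.909 + 115.667 + 364.329 = 799.591 mg/L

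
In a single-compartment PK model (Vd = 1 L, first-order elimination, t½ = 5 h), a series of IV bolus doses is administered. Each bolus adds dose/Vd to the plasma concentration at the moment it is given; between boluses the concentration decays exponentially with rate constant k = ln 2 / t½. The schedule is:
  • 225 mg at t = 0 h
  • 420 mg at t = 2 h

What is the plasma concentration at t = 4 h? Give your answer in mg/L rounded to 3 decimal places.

k = ln 2 / 5 = 0.13863 per h
Dose 1 (225 mg at t=0 h): 225·exp(−0.13863·4) = 129.229 mg/L
Dose 2 (420 mg at t=2 h): 420·exp(−0.13863·2) = 318.300 mg/L
C(4) = 129.229 + 318.300 = 447.529 mg/L

447.529 mg/L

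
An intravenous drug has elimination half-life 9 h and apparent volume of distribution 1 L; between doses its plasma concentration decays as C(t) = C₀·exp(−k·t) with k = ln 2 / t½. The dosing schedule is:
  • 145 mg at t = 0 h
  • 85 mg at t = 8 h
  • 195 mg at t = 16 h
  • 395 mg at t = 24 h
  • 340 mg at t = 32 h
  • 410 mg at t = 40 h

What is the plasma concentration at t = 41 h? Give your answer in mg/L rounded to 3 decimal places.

k = ln 2 / 9 = 0.07702 per h
Dose 1 (145 mg at t=0 h): 145·exp(−0.07702·41) = 6.166 mg/L
Dose 2 (85 mg at t=8 h): 85·exp(−0.07702·33) = 6.693 mg/L
Dose 3 (195 mg at t=16 h): 195·exp(−0.07702·25) = 28.434 mg/L
Dose 4 (395 mg at t=24 h): 395·exp(−0.07702·17) = 106.656 mg/L
Dose 5 (340 mg at t=32 h): 340·exp(−0.07702·9) = 170.000 mg/L
Dose 6 (410 mg at t=40 h): 410·exp(−0.07702·1) = 379.609 mg/L
C(41) = 6.166 + 6.693 + 28.434 + 106.656 + 170.000 + 379.609 = 697.558 mg/L

697.558 mg/L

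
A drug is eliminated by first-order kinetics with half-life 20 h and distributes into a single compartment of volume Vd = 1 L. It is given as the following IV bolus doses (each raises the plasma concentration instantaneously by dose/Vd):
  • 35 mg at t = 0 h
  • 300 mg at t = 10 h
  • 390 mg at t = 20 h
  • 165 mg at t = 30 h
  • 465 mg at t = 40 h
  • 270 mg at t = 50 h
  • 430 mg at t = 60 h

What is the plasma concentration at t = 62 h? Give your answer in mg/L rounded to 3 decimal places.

995.232 mg/L

k = ln 2 / 20 = 0.03466 per h
Dose 1 (35 mg at t=0 h): 35·exp(−0.03466·62) = 4.082 mg/L
Dose 2 (300 mg at t=10 h): 300·exp(−0.03466·52) = 49.482 mg/L
Dose 3 (390 mg at t=20 h): 390·exp(−0.03466·42) = 90.971 mg/L
Dose 4 (165 mg at t=30 h): 165·exp(−0.03466·32) = 54.430 mg/L
Dose 5 (465 mg at t=40 h): 465·exp(−0.03466·22) = 216.930 mg/L
Dose 6 (270 mg at t=50 h): 270·exp(−0.03466·12) = 178.134 mg/L
Dose 7 (430 mg at t=60 h): 430·exp(−0.03466·2) = 401.204 mg/L
C(62) = 4.082 + 49.482 + 90.971 + 54.430 + 216.930 + 178.134 + 401.204 = 995.232 mg/L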